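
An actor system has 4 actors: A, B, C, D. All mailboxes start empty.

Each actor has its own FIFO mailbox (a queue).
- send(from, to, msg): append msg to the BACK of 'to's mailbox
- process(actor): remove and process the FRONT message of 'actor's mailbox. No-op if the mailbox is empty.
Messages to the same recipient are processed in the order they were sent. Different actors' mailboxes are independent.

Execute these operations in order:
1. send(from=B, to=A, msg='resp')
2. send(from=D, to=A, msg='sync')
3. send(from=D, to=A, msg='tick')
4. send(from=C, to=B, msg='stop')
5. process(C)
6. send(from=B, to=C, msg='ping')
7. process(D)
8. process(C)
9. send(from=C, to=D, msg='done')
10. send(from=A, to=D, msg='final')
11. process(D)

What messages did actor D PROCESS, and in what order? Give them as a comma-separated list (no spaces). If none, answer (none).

Answer: done

Derivation:
After 1 (send(from=B, to=A, msg='resp')): A:[resp] B:[] C:[] D:[]
After 2 (send(from=D, to=A, msg='sync')): A:[resp,sync] B:[] C:[] D:[]
After 3 (send(from=D, to=A, msg='tick')): A:[resp,sync,tick] B:[] C:[] D:[]
After 4 (send(from=C, to=B, msg='stop')): A:[resp,sync,tick] B:[stop] C:[] D:[]
After 5 (process(C)): A:[resp,sync,tick] B:[stop] C:[] D:[]
After 6 (send(from=B, to=C, msg='ping')): A:[resp,sync,tick] B:[stop] C:[ping] D:[]
After 7 (process(D)): A:[resp,sync,tick] B:[stop] C:[ping] D:[]
After 8 (process(C)): A:[resp,sync,tick] B:[stop] C:[] D:[]
After 9 (send(from=C, to=D, msg='done')): A:[resp,sync,tick] B:[stop] C:[] D:[done]
After 10 (send(from=A, to=D, msg='final')): A:[resp,sync,tick] B:[stop] C:[] D:[done,final]
After 11 (process(D)): A:[resp,sync,tick] B:[stop] C:[] D:[final]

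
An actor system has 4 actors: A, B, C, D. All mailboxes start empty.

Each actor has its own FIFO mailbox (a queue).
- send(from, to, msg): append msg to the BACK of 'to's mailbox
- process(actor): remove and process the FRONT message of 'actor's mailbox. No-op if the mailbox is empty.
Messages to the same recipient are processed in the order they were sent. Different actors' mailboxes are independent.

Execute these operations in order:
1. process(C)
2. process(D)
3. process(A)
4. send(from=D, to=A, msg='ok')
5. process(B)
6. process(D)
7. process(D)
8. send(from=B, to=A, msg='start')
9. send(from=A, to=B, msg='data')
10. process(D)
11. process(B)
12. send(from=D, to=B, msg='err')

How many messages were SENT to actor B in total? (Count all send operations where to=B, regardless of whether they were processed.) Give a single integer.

After 1 (process(C)): A:[] B:[] C:[] D:[]
After 2 (process(D)): A:[] B:[] C:[] D:[]
After 3 (process(A)): A:[] B:[] C:[] D:[]
After 4 (send(from=D, to=A, msg='ok')): A:[ok] B:[] C:[] D:[]
After 5 (process(B)): A:[ok] B:[] C:[] D:[]
After 6 (process(D)): A:[ok] B:[] C:[] D:[]
After 7 (process(D)): A:[ok] B:[] C:[] D:[]
After 8 (send(from=B, to=A, msg='start')): A:[ok,start] B:[] C:[] D:[]
After 9 (send(from=A, to=B, msg='data')): A:[ok,start] B:[data] C:[] D:[]
After 10 (process(D)): A:[ok,start] B:[data] C:[] D:[]
After 11 (process(B)): A:[ok,start] B:[] C:[] D:[]
After 12 (send(from=D, to=B, msg='err')): A:[ok,start] B:[err] C:[] D:[]

Answer: 2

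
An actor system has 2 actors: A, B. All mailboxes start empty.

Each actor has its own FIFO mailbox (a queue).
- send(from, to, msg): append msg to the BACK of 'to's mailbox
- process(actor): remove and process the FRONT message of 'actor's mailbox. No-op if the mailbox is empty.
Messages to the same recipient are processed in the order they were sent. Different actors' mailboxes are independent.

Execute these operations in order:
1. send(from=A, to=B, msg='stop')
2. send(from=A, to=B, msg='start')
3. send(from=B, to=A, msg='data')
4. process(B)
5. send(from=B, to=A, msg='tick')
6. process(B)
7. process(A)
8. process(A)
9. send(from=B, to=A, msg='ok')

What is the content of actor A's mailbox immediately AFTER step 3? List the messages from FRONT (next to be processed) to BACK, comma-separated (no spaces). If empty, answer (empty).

After 1 (send(from=A, to=B, msg='stop')): A:[] B:[stop]
After 2 (send(from=A, to=B, msg='start')): A:[] B:[stop,start]
After 3 (send(from=B, to=A, msg='data')): A:[data] B:[stop,start]

data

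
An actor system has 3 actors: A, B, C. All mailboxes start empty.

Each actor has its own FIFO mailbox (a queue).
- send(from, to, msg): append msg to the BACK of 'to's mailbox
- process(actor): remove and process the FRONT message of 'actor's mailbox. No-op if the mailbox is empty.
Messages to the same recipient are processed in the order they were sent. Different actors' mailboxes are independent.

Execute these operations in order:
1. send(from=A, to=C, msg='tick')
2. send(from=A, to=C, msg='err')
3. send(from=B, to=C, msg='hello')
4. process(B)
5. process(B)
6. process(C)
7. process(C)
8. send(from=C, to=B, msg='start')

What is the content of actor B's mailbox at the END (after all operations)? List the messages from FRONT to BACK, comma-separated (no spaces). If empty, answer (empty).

After 1 (send(from=A, to=C, msg='tick')): A:[] B:[] C:[tick]
After 2 (send(from=A, to=C, msg='err')): A:[] B:[] C:[tick,err]
After 3 (send(from=B, to=C, msg='hello')): A:[] B:[] C:[tick,err,hello]
After 4 (process(B)): A:[] B:[] C:[tick,err,hello]
After 5 (process(B)): A:[] B:[] C:[tick,err,hello]
After 6 (process(C)): A:[] B:[] C:[err,hello]
After 7 (process(C)): A:[] B:[] C:[hello]
After 8 (send(from=C, to=B, msg='start')): A:[] B:[start] C:[hello]

Answer: start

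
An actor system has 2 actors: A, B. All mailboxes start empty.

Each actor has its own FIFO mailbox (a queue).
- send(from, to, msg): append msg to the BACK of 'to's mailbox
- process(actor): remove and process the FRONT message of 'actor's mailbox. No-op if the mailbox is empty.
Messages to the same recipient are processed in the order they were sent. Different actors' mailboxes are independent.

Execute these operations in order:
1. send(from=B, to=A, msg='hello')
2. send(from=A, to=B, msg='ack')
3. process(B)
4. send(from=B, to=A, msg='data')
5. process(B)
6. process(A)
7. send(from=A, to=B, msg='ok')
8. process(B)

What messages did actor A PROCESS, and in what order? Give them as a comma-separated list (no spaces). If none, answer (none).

After 1 (send(from=B, to=A, msg='hello')): A:[hello] B:[]
After 2 (send(from=A, to=B, msg='ack')): A:[hello] B:[ack]
After 3 (process(B)): A:[hello] B:[]
After 4 (send(from=B, to=A, msg='data')): A:[hello,data] B:[]
After 5 (process(B)): A:[hello,data] B:[]
After 6 (process(A)): A:[data] B:[]
After 7 (send(from=A, to=B, msg='ok')): A:[data] B:[ok]
After 8 (process(B)): A:[data] B:[]

Answer: hello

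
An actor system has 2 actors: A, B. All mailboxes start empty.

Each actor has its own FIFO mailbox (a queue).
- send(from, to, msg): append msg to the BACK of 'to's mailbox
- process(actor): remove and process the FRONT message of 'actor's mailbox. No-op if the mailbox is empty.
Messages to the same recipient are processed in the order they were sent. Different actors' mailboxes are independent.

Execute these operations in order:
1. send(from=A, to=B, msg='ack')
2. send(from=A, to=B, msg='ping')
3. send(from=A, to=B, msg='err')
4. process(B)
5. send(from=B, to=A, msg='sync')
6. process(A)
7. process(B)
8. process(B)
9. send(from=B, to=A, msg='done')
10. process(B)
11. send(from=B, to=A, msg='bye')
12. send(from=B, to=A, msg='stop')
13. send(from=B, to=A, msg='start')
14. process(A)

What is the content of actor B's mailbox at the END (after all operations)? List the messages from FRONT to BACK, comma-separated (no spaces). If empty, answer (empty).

After 1 (send(from=A, to=B, msg='ack')): A:[] B:[ack]
After 2 (send(from=A, to=B, msg='ping')): A:[] B:[ack,ping]
After 3 (send(from=A, to=B, msg='err')): A:[] B:[ack,ping,err]
After 4 (process(B)): A:[] B:[ping,err]
After 5 (send(from=B, to=A, msg='sync')): A:[sync] B:[ping,err]
After 6 (process(A)): A:[] B:[ping,err]
After 7 (process(B)): A:[] B:[err]
After 8 (process(B)): A:[] B:[]
After 9 (send(from=B, to=A, msg='done')): A:[done] B:[]
After 10 (process(B)): A:[done] B:[]
After 11 (send(from=B, to=A, msg='bye')): A:[done,bye] B:[]
After 12 (send(from=B, to=A, msg='stop')): A:[done,bye,stop] B:[]
After 13 (send(from=B, to=A, msg='start')): A:[done,bye,stop,start] B:[]
After 14 (process(A)): A:[bye,stop,start] B:[]

Answer: (empty)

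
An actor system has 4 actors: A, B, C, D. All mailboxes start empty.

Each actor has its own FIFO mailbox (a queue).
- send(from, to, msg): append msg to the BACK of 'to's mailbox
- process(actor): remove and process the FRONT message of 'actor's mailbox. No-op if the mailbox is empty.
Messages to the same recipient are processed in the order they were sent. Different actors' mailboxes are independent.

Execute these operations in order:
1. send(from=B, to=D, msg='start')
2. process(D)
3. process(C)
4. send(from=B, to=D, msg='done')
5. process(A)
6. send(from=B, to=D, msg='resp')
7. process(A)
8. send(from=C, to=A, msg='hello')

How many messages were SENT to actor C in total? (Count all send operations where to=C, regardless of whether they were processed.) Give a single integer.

Answer: 0

Derivation:
After 1 (send(from=B, to=D, msg='start')): A:[] B:[] C:[] D:[start]
After 2 (process(D)): A:[] B:[] C:[] D:[]
After 3 (process(C)): A:[] B:[] C:[] D:[]
After 4 (send(from=B, to=D, msg='done')): A:[] B:[] C:[] D:[done]
After 5 (process(A)): A:[] B:[] C:[] D:[done]
After 6 (send(from=B, to=D, msg='resp')): A:[] B:[] C:[] D:[done,resp]
After 7 (process(A)): A:[] B:[] C:[] D:[done,resp]
After 8 (send(from=C, to=A, msg='hello')): A:[hello] B:[] C:[] D:[done,resp]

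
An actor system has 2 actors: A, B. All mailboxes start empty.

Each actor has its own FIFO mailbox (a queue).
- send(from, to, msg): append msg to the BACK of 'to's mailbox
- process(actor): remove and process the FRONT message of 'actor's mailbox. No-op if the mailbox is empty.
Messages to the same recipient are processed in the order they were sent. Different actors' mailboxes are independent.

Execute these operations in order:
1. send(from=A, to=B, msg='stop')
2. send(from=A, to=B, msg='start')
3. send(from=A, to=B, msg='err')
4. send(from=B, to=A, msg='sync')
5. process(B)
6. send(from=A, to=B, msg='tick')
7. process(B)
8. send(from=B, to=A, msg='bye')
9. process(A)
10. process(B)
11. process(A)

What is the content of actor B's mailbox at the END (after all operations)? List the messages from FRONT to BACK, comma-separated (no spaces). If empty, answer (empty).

Answer: tick

Derivation:
After 1 (send(from=A, to=B, msg='stop')): A:[] B:[stop]
After 2 (send(from=A, to=B, msg='start')): A:[] B:[stop,start]
After 3 (send(from=A, to=B, msg='err')): A:[] B:[stop,start,err]
After 4 (send(from=B, to=A, msg='sync')): A:[sync] B:[stop,start,err]
After 5 (process(B)): A:[sync] B:[start,err]
After 6 (send(from=A, to=B, msg='tick')): A:[sync] B:[start,err,tick]
After 7 (process(B)): A:[sync] B:[err,tick]
After 8 (send(from=B, to=A, msg='bye')): A:[sync,bye] B:[err,tick]
After 9 (process(A)): A:[bye] B:[err,tick]
After 10 (process(B)): A:[bye] B:[tick]
After 11 (process(A)): A:[] B:[tick]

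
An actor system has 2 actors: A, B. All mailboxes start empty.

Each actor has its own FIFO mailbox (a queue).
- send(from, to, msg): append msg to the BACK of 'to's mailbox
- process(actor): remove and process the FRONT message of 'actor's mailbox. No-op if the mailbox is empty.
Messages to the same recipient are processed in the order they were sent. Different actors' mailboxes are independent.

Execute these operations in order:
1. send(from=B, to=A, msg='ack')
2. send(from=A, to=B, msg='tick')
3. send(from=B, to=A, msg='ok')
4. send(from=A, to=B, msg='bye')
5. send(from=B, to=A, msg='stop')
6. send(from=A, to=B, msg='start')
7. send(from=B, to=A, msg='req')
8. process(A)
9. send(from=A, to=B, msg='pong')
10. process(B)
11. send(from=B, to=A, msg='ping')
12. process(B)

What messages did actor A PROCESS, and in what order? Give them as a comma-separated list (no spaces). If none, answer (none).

Answer: ack

Derivation:
After 1 (send(from=B, to=A, msg='ack')): A:[ack] B:[]
After 2 (send(from=A, to=B, msg='tick')): A:[ack] B:[tick]
After 3 (send(from=B, to=A, msg='ok')): A:[ack,ok] B:[tick]
After 4 (send(from=A, to=B, msg='bye')): A:[ack,ok] B:[tick,bye]
After 5 (send(from=B, to=A, msg='stop')): A:[ack,ok,stop] B:[tick,bye]
After 6 (send(from=A, to=B, msg='start')): A:[ack,ok,stop] B:[tick,bye,start]
After 7 (send(from=B, to=A, msg='req')): A:[ack,ok,stop,req] B:[tick,bye,start]
After 8 (process(A)): A:[ok,stop,req] B:[tick,bye,start]
After 9 (send(from=A, to=B, msg='pong')): A:[ok,stop,req] B:[tick,bye,start,pong]
After 10 (process(B)): A:[ok,stop,req] B:[bye,start,pong]
After 11 (send(from=B, to=A, msg='ping')): A:[ok,stop,req,ping] B:[bye,start,pong]
After 12 (process(B)): A:[ok,stop,req,ping] B:[start,pong]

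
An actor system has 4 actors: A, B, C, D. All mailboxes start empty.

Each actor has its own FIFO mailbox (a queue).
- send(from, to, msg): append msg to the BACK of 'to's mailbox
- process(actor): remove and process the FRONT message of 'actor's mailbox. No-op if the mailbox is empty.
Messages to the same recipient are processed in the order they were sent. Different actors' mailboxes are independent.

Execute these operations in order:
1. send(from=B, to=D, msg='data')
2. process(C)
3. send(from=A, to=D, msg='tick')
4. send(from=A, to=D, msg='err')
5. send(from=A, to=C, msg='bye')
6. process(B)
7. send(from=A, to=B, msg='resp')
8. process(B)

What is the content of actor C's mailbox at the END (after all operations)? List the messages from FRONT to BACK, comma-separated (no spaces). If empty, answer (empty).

After 1 (send(from=B, to=D, msg='data')): A:[] B:[] C:[] D:[data]
After 2 (process(C)): A:[] B:[] C:[] D:[data]
After 3 (send(from=A, to=D, msg='tick')): A:[] B:[] C:[] D:[data,tick]
After 4 (send(from=A, to=D, msg='err')): A:[] B:[] C:[] D:[data,tick,err]
After 5 (send(from=A, to=C, msg='bye')): A:[] B:[] C:[bye] D:[data,tick,err]
After 6 (process(B)): A:[] B:[] C:[bye] D:[data,tick,err]
After 7 (send(from=A, to=B, msg='resp')): A:[] B:[resp] C:[bye] D:[data,tick,err]
After 8 (process(B)): A:[] B:[] C:[bye] D:[data,tick,err]

Answer: bye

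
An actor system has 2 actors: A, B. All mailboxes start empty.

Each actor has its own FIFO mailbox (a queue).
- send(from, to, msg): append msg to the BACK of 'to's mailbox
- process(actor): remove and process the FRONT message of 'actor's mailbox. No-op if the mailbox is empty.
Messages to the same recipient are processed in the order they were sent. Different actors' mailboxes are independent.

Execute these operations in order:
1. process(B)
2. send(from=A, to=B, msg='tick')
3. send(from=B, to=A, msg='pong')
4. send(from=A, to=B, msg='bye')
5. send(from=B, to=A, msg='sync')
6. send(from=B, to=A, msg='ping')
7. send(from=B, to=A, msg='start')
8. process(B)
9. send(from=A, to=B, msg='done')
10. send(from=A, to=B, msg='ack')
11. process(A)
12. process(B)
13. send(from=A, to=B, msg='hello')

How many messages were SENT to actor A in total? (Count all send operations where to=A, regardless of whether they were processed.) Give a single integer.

Answer: 4

Derivation:
After 1 (process(B)): A:[] B:[]
After 2 (send(from=A, to=B, msg='tick')): A:[] B:[tick]
After 3 (send(from=B, to=A, msg='pong')): A:[pong] B:[tick]
After 4 (send(from=A, to=B, msg='bye')): A:[pong] B:[tick,bye]
After 5 (send(from=B, to=A, msg='sync')): A:[pong,sync] B:[tick,bye]
After 6 (send(from=B, to=A, msg='ping')): A:[pong,sync,ping] B:[tick,bye]
After 7 (send(from=B, to=A, msg='start')): A:[pong,sync,ping,start] B:[tick,bye]
After 8 (process(B)): A:[pong,sync,ping,start] B:[bye]
After 9 (send(from=A, to=B, msg='done')): A:[pong,sync,ping,start] B:[bye,done]
After 10 (send(from=A, to=B, msg='ack')): A:[pong,sync,ping,start] B:[bye,done,ack]
After 11 (process(A)): A:[sync,ping,start] B:[bye,done,ack]
After 12 (process(B)): A:[sync,ping,start] B:[done,ack]
After 13 (send(from=A, to=B, msg='hello')): A:[sync,ping,start] B:[done,ack,hello]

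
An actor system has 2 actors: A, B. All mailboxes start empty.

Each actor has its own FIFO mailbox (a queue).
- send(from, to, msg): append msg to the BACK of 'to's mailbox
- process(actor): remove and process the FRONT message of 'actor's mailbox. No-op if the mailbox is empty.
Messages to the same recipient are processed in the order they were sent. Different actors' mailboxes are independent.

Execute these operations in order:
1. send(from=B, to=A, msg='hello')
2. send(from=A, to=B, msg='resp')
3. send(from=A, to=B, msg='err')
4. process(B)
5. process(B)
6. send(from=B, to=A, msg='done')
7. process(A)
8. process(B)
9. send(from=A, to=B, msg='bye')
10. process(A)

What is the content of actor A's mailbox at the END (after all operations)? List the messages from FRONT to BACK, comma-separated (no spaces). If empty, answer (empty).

Answer: (empty)

Derivation:
After 1 (send(from=B, to=A, msg='hello')): A:[hello] B:[]
After 2 (send(from=A, to=B, msg='resp')): A:[hello] B:[resp]
After 3 (send(from=A, to=B, msg='err')): A:[hello] B:[resp,err]
After 4 (process(B)): A:[hello] B:[err]
After 5 (process(B)): A:[hello] B:[]
After 6 (send(from=B, to=A, msg='done')): A:[hello,done] B:[]
After 7 (process(A)): A:[done] B:[]
After 8 (process(B)): A:[done] B:[]
After 9 (send(from=A, to=B, msg='bye')): A:[done] B:[bye]
After 10 (process(A)): A:[] B:[bye]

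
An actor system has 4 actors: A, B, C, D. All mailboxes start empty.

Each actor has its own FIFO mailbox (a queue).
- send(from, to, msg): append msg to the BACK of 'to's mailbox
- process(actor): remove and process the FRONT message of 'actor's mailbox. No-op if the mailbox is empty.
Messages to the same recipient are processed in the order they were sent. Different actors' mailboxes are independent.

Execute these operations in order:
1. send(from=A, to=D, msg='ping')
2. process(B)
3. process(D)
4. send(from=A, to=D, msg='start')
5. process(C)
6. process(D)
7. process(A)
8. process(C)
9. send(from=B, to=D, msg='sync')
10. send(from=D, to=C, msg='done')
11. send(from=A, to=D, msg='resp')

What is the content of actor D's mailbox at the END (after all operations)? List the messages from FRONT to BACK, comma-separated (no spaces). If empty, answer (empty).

Answer: sync,resp

Derivation:
After 1 (send(from=A, to=D, msg='ping')): A:[] B:[] C:[] D:[ping]
After 2 (process(B)): A:[] B:[] C:[] D:[ping]
After 3 (process(D)): A:[] B:[] C:[] D:[]
After 4 (send(from=A, to=D, msg='start')): A:[] B:[] C:[] D:[start]
After 5 (process(C)): A:[] B:[] C:[] D:[start]
After 6 (process(D)): A:[] B:[] C:[] D:[]
After 7 (process(A)): A:[] B:[] C:[] D:[]
After 8 (process(C)): A:[] B:[] C:[] D:[]
After 9 (send(from=B, to=D, msg='sync')): A:[] B:[] C:[] D:[sync]
After 10 (send(from=D, to=C, msg='done')): A:[] B:[] C:[done] D:[sync]
After 11 (send(from=A, to=D, msg='resp')): A:[] B:[] C:[done] D:[sync,resp]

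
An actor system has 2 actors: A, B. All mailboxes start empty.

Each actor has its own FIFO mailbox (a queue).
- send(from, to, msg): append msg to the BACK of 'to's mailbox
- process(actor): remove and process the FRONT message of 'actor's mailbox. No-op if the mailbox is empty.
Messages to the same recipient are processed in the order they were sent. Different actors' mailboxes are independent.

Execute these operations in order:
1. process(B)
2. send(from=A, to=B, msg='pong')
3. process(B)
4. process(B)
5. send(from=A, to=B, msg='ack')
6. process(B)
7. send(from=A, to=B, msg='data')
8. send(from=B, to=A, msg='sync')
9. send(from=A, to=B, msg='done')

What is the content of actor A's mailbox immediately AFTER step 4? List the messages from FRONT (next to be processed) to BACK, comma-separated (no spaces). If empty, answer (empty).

After 1 (process(B)): A:[] B:[]
After 2 (send(from=A, to=B, msg='pong')): A:[] B:[pong]
After 3 (process(B)): A:[] B:[]
After 4 (process(B)): A:[] B:[]

(empty)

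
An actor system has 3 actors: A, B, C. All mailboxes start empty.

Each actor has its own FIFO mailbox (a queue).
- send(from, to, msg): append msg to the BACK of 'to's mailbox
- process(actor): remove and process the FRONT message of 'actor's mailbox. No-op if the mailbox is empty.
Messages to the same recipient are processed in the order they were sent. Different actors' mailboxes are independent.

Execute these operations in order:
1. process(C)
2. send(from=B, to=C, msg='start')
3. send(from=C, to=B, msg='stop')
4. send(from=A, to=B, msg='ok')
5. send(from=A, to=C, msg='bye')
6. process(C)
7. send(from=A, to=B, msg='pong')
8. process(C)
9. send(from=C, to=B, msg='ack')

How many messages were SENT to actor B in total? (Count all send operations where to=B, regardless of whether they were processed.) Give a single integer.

After 1 (process(C)): A:[] B:[] C:[]
After 2 (send(from=B, to=C, msg='start')): A:[] B:[] C:[start]
After 3 (send(from=C, to=B, msg='stop')): A:[] B:[stop] C:[start]
After 4 (send(from=A, to=B, msg='ok')): A:[] B:[stop,ok] C:[start]
After 5 (send(from=A, to=C, msg='bye')): A:[] B:[stop,ok] C:[start,bye]
After 6 (process(C)): A:[] B:[stop,ok] C:[bye]
After 7 (send(from=A, to=B, msg='pong')): A:[] B:[stop,ok,pong] C:[bye]
After 8 (process(C)): A:[] B:[stop,ok,pong] C:[]
After 9 (send(from=C, to=B, msg='ack')): A:[] B:[stop,ok,pong,ack] C:[]

Answer: 4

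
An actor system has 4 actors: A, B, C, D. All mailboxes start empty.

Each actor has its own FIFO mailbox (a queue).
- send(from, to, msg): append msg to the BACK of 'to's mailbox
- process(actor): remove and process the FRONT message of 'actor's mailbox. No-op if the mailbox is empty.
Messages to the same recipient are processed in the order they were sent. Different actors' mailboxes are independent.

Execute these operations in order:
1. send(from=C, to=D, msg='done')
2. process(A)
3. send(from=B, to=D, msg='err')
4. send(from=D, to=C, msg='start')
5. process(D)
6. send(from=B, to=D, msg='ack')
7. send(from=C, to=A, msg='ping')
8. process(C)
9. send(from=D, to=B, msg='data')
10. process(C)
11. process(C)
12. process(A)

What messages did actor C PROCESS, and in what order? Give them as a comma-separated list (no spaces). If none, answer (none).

After 1 (send(from=C, to=D, msg='done')): A:[] B:[] C:[] D:[done]
After 2 (process(A)): A:[] B:[] C:[] D:[done]
After 3 (send(from=B, to=D, msg='err')): A:[] B:[] C:[] D:[done,err]
After 4 (send(from=D, to=C, msg='start')): A:[] B:[] C:[start] D:[done,err]
After 5 (process(D)): A:[] B:[] C:[start] D:[err]
After 6 (send(from=B, to=D, msg='ack')): A:[] B:[] C:[start] D:[err,ack]
After 7 (send(from=C, to=A, msg='ping')): A:[ping] B:[] C:[start] D:[err,ack]
After 8 (process(C)): A:[ping] B:[] C:[] D:[err,ack]
After 9 (send(from=D, to=B, msg='data')): A:[ping] B:[data] C:[] D:[err,ack]
After 10 (process(C)): A:[ping] B:[data] C:[] D:[err,ack]
After 11 (process(C)): A:[ping] B:[data] C:[] D:[err,ack]
After 12 (process(A)): A:[] B:[data] C:[] D:[err,ack]

Answer: start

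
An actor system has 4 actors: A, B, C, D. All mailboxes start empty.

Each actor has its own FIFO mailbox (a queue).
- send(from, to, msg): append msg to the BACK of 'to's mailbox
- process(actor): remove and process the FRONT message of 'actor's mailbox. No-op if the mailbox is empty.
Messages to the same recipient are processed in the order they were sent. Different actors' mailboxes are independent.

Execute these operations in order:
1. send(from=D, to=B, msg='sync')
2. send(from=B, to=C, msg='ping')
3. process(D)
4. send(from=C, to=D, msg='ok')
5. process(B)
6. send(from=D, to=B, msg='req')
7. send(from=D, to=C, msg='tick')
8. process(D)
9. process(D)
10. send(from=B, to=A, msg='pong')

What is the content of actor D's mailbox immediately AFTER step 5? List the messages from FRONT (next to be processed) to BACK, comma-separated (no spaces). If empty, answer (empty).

After 1 (send(from=D, to=B, msg='sync')): A:[] B:[sync] C:[] D:[]
After 2 (send(from=B, to=C, msg='ping')): A:[] B:[sync] C:[ping] D:[]
After 3 (process(D)): A:[] B:[sync] C:[ping] D:[]
After 4 (send(from=C, to=D, msg='ok')): A:[] B:[sync] C:[ping] D:[ok]
After 5 (process(B)): A:[] B:[] C:[ping] D:[ok]

ok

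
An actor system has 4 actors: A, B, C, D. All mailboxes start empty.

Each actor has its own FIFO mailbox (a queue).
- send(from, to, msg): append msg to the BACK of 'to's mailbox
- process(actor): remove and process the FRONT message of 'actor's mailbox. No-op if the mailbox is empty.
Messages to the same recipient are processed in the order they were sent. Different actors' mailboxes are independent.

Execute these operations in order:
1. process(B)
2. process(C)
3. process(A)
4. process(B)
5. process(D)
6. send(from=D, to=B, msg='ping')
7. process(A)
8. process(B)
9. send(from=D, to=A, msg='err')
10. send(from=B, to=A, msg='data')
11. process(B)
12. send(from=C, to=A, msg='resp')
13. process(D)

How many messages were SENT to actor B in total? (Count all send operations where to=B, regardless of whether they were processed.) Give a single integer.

Answer: 1

Derivation:
After 1 (process(B)): A:[] B:[] C:[] D:[]
After 2 (process(C)): A:[] B:[] C:[] D:[]
After 3 (process(A)): A:[] B:[] C:[] D:[]
After 4 (process(B)): A:[] B:[] C:[] D:[]
After 5 (process(D)): A:[] B:[] C:[] D:[]
After 6 (send(from=D, to=B, msg='ping')): A:[] B:[ping] C:[] D:[]
After 7 (process(A)): A:[] B:[ping] C:[] D:[]
After 8 (process(B)): A:[] B:[] C:[] D:[]
After 9 (send(from=D, to=A, msg='err')): A:[err] B:[] C:[] D:[]
After 10 (send(from=B, to=A, msg='data')): A:[err,data] B:[] C:[] D:[]
After 11 (process(B)): A:[err,data] B:[] C:[] D:[]
After 12 (send(from=C, to=A, msg='resp')): A:[err,data,resp] B:[] C:[] D:[]
After 13 (process(D)): A:[err,data,resp] B:[] C:[] D:[]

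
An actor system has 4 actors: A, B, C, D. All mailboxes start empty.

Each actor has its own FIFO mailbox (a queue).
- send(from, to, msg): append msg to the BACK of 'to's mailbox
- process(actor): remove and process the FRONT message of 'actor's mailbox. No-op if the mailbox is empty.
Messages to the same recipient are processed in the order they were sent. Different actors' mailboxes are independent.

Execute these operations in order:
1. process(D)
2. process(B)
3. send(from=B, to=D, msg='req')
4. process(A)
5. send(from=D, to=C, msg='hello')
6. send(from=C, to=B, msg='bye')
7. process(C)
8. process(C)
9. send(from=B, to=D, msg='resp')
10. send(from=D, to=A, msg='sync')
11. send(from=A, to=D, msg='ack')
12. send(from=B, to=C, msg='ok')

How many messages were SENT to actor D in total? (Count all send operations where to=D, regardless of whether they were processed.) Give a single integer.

Answer: 3

Derivation:
After 1 (process(D)): A:[] B:[] C:[] D:[]
After 2 (process(B)): A:[] B:[] C:[] D:[]
After 3 (send(from=B, to=D, msg='req')): A:[] B:[] C:[] D:[req]
After 4 (process(A)): A:[] B:[] C:[] D:[req]
After 5 (send(from=D, to=C, msg='hello')): A:[] B:[] C:[hello] D:[req]
After 6 (send(from=C, to=B, msg='bye')): A:[] B:[bye] C:[hello] D:[req]
After 7 (process(C)): A:[] B:[bye] C:[] D:[req]
After 8 (process(C)): A:[] B:[bye] C:[] D:[req]
After 9 (send(from=B, to=D, msg='resp')): A:[] B:[bye] C:[] D:[req,resp]
After 10 (send(from=D, to=A, msg='sync')): A:[sync] B:[bye] C:[] D:[req,resp]
After 11 (send(from=A, to=D, msg='ack')): A:[sync] B:[bye] C:[] D:[req,resp,ack]
After 12 (send(from=B, to=C, msg='ok')): A:[sync] B:[bye] C:[ok] D:[req,resp,ack]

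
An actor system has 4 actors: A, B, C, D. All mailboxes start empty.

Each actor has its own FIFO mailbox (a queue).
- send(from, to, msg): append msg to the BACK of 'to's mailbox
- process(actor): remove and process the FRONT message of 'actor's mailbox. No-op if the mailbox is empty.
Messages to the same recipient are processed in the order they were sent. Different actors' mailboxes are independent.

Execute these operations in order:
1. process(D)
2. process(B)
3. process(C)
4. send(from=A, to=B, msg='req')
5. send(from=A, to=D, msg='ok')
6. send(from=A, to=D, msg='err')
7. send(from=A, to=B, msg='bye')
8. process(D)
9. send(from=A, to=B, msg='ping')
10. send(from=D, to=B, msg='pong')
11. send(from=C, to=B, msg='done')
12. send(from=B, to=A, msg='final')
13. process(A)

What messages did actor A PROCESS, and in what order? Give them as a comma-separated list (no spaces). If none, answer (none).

After 1 (process(D)): A:[] B:[] C:[] D:[]
After 2 (process(B)): A:[] B:[] C:[] D:[]
After 3 (process(C)): A:[] B:[] C:[] D:[]
After 4 (send(from=A, to=B, msg='req')): A:[] B:[req] C:[] D:[]
After 5 (send(from=A, to=D, msg='ok')): A:[] B:[req] C:[] D:[ok]
After 6 (send(from=A, to=D, msg='err')): A:[] B:[req] C:[] D:[ok,err]
After 7 (send(from=A, to=B, msg='bye')): A:[] B:[req,bye] C:[] D:[ok,err]
After 8 (process(D)): A:[] B:[req,bye] C:[] D:[err]
After 9 (send(from=A, to=B, msg='ping')): A:[] B:[req,bye,ping] C:[] D:[err]
After 10 (send(from=D, to=B, msg='pong')): A:[] B:[req,bye,ping,pong] C:[] D:[err]
After 11 (send(from=C, to=B, msg='done')): A:[] B:[req,bye,ping,pong,done] C:[] D:[err]
After 12 (send(from=B, to=A, msg='final')): A:[final] B:[req,bye,ping,pong,done] C:[] D:[err]
After 13 (process(A)): A:[] B:[req,bye,ping,pong,done] C:[] D:[err]

Answer: final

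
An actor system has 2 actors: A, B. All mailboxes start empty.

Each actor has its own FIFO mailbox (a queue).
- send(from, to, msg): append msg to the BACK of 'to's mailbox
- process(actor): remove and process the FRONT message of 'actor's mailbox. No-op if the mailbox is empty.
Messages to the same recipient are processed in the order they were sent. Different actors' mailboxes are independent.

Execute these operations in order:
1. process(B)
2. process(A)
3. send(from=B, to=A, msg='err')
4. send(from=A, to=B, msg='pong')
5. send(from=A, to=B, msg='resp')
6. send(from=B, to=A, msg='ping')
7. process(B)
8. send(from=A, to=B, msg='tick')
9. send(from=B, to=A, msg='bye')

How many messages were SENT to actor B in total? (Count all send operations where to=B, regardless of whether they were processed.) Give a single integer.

After 1 (process(B)): A:[] B:[]
After 2 (process(A)): A:[] B:[]
After 3 (send(from=B, to=A, msg='err')): A:[err] B:[]
After 4 (send(from=A, to=B, msg='pong')): A:[err] B:[pong]
After 5 (send(from=A, to=B, msg='resp')): A:[err] B:[pong,resp]
After 6 (send(from=B, to=A, msg='ping')): A:[err,ping] B:[pong,resp]
After 7 (process(B)): A:[err,ping] B:[resp]
After 8 (send(from=A, to=B, msg='tick')): A:[err,ping] B:[resp,tick]
After 9 (send(from=B, to=A, msg='bye')): A:[err,ping,bye] B:[resp,tick]

Answer: 3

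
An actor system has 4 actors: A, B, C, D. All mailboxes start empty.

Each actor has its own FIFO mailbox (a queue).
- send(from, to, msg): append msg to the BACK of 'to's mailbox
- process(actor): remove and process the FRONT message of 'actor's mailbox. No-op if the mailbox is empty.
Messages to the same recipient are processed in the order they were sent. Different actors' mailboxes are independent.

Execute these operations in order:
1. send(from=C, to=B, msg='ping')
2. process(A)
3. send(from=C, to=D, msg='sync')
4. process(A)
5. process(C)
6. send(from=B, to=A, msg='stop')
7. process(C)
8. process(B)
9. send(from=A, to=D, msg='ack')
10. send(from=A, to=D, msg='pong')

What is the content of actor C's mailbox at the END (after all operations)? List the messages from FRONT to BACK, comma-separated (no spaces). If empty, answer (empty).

After 1 (send(from=C, to=B, msg='ping')): A:[] B:[ping] C:[] D:[]
After 2 (process(A)): A:[] B:[ping] C:[] D:[]
After 3 (send(from=C, to=D, msg='sync')): A:[] B:[ping] C:[] D:[sync]
After 4 (process(A)): A:[] B:[ping] C:[] D:[sync]
After 5 (process(C)): A:[] B:[ping] C:[] D:[sync]
After 6 (send(from=B, to=A, msg='stop')): A:[stop] B:[ping] C:[] D:[sync]
After 7 (process(C)): A:[stop] B:[ping] C:[] D:[sync]
After 8 (process(B)): A:[stop] B:[] C:[] D:[sync]
After 9 (send(from=A, to=D, msg='ack')): A:[stop] B:[] C:[] D:[sync,ack]
After 10 (send(from=A, to=D, msg='pong')): A:[stop] B:[] C:[] D:[sync,ack,pong]

Answer: (empty)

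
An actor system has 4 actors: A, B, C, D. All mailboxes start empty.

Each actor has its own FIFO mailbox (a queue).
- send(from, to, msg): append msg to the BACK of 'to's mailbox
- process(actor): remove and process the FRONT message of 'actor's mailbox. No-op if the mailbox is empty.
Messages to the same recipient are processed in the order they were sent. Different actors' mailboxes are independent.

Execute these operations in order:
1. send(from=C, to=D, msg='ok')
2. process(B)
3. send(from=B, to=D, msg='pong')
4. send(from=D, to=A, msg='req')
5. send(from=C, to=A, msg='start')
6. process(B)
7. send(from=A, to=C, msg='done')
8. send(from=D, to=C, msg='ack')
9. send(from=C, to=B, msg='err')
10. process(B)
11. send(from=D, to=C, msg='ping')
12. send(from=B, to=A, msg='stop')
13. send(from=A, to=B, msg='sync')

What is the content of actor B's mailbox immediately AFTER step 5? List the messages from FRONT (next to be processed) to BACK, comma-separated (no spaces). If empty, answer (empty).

After 1 (send(from=C, to=D, msg='ok')): A:[] B:[] C:[] D:[ok]
After 2 (process(B)): A:[] B:[] C:[] D:[ok]
After 3 (send(from=B, to=D, msg='pong')): A:[] B:[] C:[] D:[ok,pong]
After 4 (send(from=D, to=A, msg='req')): A:[req] B:[] C:[] D:[ok,pong]
After 5 (send(from=C, to=A, msg='start')): A:[req,start] B:[] C:[] D:[ok,pong]

(empty)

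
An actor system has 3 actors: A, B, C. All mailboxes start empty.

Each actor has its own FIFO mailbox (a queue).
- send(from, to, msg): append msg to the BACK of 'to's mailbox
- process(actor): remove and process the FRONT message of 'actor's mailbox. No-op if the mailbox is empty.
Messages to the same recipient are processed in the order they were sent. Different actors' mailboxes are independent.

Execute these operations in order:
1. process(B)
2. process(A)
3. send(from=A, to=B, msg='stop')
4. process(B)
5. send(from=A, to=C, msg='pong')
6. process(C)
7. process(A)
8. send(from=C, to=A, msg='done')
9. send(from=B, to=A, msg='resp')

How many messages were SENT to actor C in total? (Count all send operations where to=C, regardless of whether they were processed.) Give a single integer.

Answer: 1

Derivation:
After 1 (process(B)): A:[] B:[] C:[]
After 2 (process(A)): A:[] B:[] C:[]
After 3 (send(from=A, to=B, msg='stop')): A:[] B:[stop] C:[]
After 4 (process(B)): A:[] B:[] C:[]
After 5 (send(from=A, to=C, msg='pong')): A:[] B:[] C:[pong]
After 6 (process(C)): A:[] B:[] C:[]
After 7 (process(A)): A:[] B:[] C:[]
After 8 (send(from=C, to=A, msg='done')): A:[done] B:[] C:[]
After 9 (send(from=B, to=A, msg='resp')): A:[done,resp] B:[] C:[]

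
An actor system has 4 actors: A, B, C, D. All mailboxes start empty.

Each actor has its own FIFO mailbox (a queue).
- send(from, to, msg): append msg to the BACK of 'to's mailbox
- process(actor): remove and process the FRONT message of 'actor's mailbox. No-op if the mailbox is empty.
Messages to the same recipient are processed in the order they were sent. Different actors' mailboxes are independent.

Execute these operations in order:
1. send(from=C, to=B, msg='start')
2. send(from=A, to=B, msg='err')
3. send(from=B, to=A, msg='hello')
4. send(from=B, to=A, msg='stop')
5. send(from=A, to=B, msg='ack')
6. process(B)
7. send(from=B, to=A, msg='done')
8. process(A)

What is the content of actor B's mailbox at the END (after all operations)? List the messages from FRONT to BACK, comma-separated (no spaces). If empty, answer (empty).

Answer: err,ack

Derivation:
After 1 (send(from=C, to=B, msg='start')): A:[] B:[start] C:[] D:[]
After 2 (send(from=A, to=B, msg='err')): A:[] B:[start,err] C:[] D:[]
After 3 (send(from=B, to=A, msg='hello')): A:[hello] B:[start,err] C:[] D:[]
After 4 (send(from=B, to=A, msg='stop')): A:[hello,stop] B:[start,err] C:[] D:[]
After 5 (send(from=A, to=B, msg='ack')): A:[hello,stop] B:[start,err,ack] C:[] D:[]
After 6 (process(B)): A:[hello,stop] B:[err,ack] C:[] D:[]
After 7 (send(from=B, to=A, msg='done')): A:[hello,stop,done] B:[err,ack] C:[] D:[]
After 8 (process(A)): A:[stop,done] B:[err,ack] C:[] D:[]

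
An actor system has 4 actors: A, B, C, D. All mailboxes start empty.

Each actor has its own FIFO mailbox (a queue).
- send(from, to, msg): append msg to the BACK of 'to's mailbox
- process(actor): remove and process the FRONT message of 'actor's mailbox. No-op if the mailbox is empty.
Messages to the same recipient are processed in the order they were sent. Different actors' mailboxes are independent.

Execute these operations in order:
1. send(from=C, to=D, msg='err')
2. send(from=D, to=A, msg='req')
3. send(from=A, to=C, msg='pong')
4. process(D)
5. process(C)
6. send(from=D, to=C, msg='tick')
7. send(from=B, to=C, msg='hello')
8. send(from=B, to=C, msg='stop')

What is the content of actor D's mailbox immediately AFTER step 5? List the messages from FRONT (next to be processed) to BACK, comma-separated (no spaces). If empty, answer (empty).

After 1 (send(from=C, to=D, msg='err')): A:[] B:[] C:[] D:[err]
After 2 (send(from=D, to=A, msg='req')): A:[req] B:[] C:[] D:[err]
After 3 (send(from=A, to=C, msg='pong')): A:[req] B:[] C:[pong] D:[err]
After 4 (process(D)): A:[req] B:[] C:[pong] D:[]
After 5 (process(C)): A:[req] B:[] C:[] D:[]

(empty)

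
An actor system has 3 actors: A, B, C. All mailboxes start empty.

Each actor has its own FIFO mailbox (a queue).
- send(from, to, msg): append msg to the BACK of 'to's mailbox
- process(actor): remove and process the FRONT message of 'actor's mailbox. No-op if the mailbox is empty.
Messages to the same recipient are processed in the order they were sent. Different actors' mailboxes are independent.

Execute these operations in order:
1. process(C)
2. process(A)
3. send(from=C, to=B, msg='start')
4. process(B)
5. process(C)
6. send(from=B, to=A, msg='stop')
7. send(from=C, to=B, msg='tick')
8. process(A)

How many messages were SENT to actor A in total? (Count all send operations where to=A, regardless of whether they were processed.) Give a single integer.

Answer: 1

Derivation:
After 1 (process(C)): A:[] B:[] C:[]
After 2 (process(A)): A:[] B:[] C:[]
After 3 (send(from=C, to=B, msg='start')): A:[] B:[start] C:[]
After 4 (process(B)): A:[] B:[] C:[]
After 5 (process(C)): A:[] B:[] C:[]
After 6 (send(from=B, to=A, msg='stop')): A:[stop] B:[] C:[]
After 7 (send(from=C, to=B, msg='tick')): A:[stop] B:[tick] C:[]
After 8 (process(A)): A:[] B:[tick] C:[]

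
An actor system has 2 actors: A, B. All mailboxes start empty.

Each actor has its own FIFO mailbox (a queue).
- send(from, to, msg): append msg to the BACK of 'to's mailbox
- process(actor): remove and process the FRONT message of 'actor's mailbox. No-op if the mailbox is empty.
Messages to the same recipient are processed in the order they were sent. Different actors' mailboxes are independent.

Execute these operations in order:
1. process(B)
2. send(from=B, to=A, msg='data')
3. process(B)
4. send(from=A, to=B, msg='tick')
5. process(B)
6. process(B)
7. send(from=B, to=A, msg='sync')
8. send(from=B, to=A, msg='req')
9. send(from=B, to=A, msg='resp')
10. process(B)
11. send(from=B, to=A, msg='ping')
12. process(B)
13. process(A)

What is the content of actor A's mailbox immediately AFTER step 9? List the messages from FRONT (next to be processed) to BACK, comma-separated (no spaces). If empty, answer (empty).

After 1 (process(B)): A:[] B:[]
After 2 (send(from=B, to=A, msg='data')): A:[data] B:[]
After 3 (process(B)): A:[data] B:[]
After 4 (send(from=A, to=B, msg='tick')): A:[data] B:[tick]
After 5 (process(B)): A:[data] B:[]
After 6 (process(B)): A:[data] B:[]
After 7 (send(from=B, to=A, msg='sync')): A:[data,sync] B:[]
After 8 (send(from=B, to=A, msg='req')): A:[data,sync,req] B:[]
After 9 (send(from=B, to=A, msg='resp')): A:[data,sync,req,resp] B:[]

data,sync,req,resp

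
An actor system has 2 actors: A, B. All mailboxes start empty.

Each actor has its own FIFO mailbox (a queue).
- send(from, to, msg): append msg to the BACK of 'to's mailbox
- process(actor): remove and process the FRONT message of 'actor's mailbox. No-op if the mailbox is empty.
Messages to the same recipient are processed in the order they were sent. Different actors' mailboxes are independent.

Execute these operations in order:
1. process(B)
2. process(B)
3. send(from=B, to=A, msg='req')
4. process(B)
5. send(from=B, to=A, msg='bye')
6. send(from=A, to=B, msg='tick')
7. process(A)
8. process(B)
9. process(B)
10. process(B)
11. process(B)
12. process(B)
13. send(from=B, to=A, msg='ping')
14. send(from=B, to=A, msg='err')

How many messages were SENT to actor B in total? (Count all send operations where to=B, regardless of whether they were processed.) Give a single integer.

Answer: 1

Derivation:
After 1 (process(B)): A:[] B:[]
After 2 (process(B)): A:[] B:[]
After 3 (send(from=B, to=A, msg='req')): A:[req] B:[]
After 4 (process(B)): A:[req] B:[]
After 5 (send(from=B, to=A, msg='bye')): A:[req,bye] B:[]
After 6 (send(from=A, to=B, msg='tick')): A:[req,bye] B:[tick]
After 7 (process(A)): A:[bye] B:[tick]
After 8 (process(B)): A:[bye] B:[]
After 9 (process(B)): A:[bye] B:[]
After 10 (process(B)): A:[bye] B:[]
After 11 (process(B)): A:[bye] B:[]
After 12 (process(B)): A:[bye] B:[]
After 13 (send(from=B, to=A, msg='ping')): A:[bye,ping] B:[]
After 14 (send(from=B, to=A, msg='err')): A:[bye,ping,err] B:[]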